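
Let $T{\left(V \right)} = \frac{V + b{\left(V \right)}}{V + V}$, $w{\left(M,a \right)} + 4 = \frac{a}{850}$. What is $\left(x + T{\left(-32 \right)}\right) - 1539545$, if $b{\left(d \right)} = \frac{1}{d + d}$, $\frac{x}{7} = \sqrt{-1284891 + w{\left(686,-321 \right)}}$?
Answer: $- \frac{6305974271}{4096} + \frac{7 i \sqrt{37133476414}}{170} \approx -1.5395 \cdot 10^{6} + 7934.7 i$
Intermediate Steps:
$w{\left(M,a \right)} = -4 + \frac{a}{850}$
$x = \frac{7 i \sqrt{37133476414}}{170}$ ($x = 7 \sqrt{-1284891 + \left(-4 + \frac{1}{850} \left(-321\right)\right)} = 7 \sqrt{-1284891 - \frac{3721}{850}} = 7 \sqrt{- \frac{1092161071}{850}} = 7 \frac{i \sqrt{37133476414}}{170} = \frac{7 i \sqrt{37133476414}}{170} \approx 7934.7 i$)
$b{\left(d \right)} = \frac{1}{2 d}$
$T{\left(V \right)} = \frac{V + \frac{1}{2 V}}{2 V}$ ($T{\left(V \right)} = \frac{V + \frac{1}{2 V}}{V + V} = \frac{V + \frac{1}{2 V}}{2 V}$)
$\left(x + T{\left(-32 \right)}\right) - 1539545 = \left(\frac{7 i \sqrt{37133476414}}{170} + \left(\frac{1}{2} + \frac{1}{4 \cdot 1024}\right)\right) - 1539545 = \left(\frac{7 i \sqrt{37133476414}}{170} + \left(\frac{1}{2} + \frac{1}{4} \cdot \frac{1}{1024}\right)\right) - 1539545 = \left(\frac{7 i \sqrt{37133476414}}{170} + \left(\frac{1}{2} + \frac{1}{4096}\right)\right) - 1539545 = \left(\frac{7 i \sqrt{37133476414}}{170} + \frac{2049}{4096}\right) - 1539545 = \left(\frac{2049}{4096} + \frac{7 i \sqrt{37133476414}}{170}\right) - 1539545 = - \frac{6305974271}{4096} + \frac{7 i \sqrt{37133476414}}{170}$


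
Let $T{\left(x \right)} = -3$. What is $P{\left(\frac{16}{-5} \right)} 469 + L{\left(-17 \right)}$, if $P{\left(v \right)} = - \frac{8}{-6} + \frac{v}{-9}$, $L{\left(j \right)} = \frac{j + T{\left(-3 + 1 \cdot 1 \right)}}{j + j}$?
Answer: $\frac{606398}{765} \approx 792.68$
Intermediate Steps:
$L{\left(j \right)} = \frac{-3 + j}{2 j}$ ($L{\left(j \right)} = \frac{j - 3}{j + j} = \frac{-3 + j}{2 j}$)
$P{\left(v \right)} = \frac{4}{3} - \frac{v}{9}$ ($P{\left(v \right)} = \left(-8\right) \left(- \frac{1}{6}\right) + v \left(- \frac{1}{9}\right) = \frac{4}{3} - \frac{v}{9}$)
$P{\left(\frac{16}{-5} \right)} 469 + L{\left(-17 \right)} = \left(\frac{4}{3} - \frac{16 \frac{1}{-5}}{9}\right) 469 + \frac{-3 - 17}{2 \left(-17\right)} = \left(\frac{4}{3} - \frac{16 \left(- \frac{1}{5}\right)}{9}\right) 469 + \frac{1}{2} \left(- \frac{1}{17}\right) \left(-20\right) = \left(\frac{4}{3} - - \frac{16}{45}\right) 469 + \frac{10}{17} = \left(\frac{4}{3} + \frac{16}{45}\right) 469 + \frac{10}{17} = \frac{76}{45} \cdot 469 + \frac{10}{17} = \frac{35644}{45} + \frac{10}{17} = \frac{606398}{765}$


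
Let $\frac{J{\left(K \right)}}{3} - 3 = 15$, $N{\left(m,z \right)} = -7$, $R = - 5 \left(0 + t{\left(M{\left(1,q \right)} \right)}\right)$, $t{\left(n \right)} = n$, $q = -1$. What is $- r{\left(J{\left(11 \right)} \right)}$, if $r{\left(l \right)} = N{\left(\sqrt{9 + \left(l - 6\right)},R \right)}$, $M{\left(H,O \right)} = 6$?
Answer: $7$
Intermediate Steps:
$R = -30$ ($R = - 5 \left(0 + 6\right) = \left(-5\right) 6 = -30$)
$J{\left(K \right)} = 54$ ($J{\left(K \right)} = 9 + 3 \cdot 15 = 9 + 45 = 54$)
$r{\left(l \right)} = -7$
$- r{\left(J{\left(11 \right)} \right)} = \left(-1\right) \left(-7\right) = 7$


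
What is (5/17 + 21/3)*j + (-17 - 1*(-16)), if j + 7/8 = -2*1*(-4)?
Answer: 1733/34 ≈ 50.971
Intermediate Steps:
j = 57/8 (j = -7/8 - 2*1*(-4) = -7/8 - 2*(-4) = -7/8 + 8 = 57/8 ≈ 7.1250)
(5/17 + 21/3)*j + (-17 - 1*(-16)) = (5/17 + 21/3)*(57/8) + (-17 - 1*(-16)) = (5*(1/17) + 21*(⅓))*(57/8) + (-17 + 16) = (5/17 + 7)*(57/8) - 1 = (124/17)*(57/8) - 1 = 1767/34 - 1 = 1733/34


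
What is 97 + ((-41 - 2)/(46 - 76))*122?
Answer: 4078/15 ≈ 271.87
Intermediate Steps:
97 + ((-41 - 2)/(46 - 76))*122 = 97 - 43/(-30)*122 = 97 - 43*(-1/30)*122 = 97 + (43/30)*122 = 97 + 2623/15 = 4078/15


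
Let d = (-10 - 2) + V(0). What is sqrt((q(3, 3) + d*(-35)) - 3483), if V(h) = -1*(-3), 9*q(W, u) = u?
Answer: I*sqrt(28509)/3 ≈ 56.282*I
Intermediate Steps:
q(W, u) = u/9
V(h) = 3
d = -9 (d = (-10 - 2) + 3 = -12 + 3 = -9)
sqrt((q(3, 3) + d*(-35)) - 3483) = sqrt(((1/9)*3 - 9*(-35)) - 3483) = sqrt((1/3 + 315) - 3483) = sqrt(946/3 - 3483) = sqrt(-9503/3) = I*sqrt(28509)/3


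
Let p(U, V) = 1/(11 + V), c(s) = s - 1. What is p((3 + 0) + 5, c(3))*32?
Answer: 32/13 ≈ 2.4615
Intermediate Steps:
c(s) = -1 + s
p((3 + 0) + 5, c(3))*32 = 32/(11 + (-1 + 3)) = 32/(11 + 2) = 32/13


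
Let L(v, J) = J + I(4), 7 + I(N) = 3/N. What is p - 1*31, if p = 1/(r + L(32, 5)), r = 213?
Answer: -26253/847 ≈ -30.995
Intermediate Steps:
I(N) = -7 + 3/N
L(v, J) = -25/4 + J (L(v, J) = J + (-7 + 3/4) = J + (-7 + 3*(¼)) = J + (-7 + ¾) = J - 25/4 = -25/4 + J)
p = 4/847 (p = 1/(213 + (-25/4 + 5)) = 1/(213 - 5/4) = 1/(847/4) = 4/847 ≈ 0.0047226)
p - 1*31 = 4/847 - 1*31 = 4/847 - 31 = -26253/847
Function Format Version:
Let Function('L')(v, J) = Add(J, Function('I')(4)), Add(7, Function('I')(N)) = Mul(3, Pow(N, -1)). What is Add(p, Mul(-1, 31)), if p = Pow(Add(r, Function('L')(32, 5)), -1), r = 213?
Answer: Rational(-26253, 847) ≈ -30.995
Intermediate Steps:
Function('I')(N) = Add(-7, Mul(3, Pow(N, -1)))
Function('L')(v, J) = Add(Rational(-25, 4), J) (Function('L')(v, J) = Add(J, Add(-7, Mul(3, Pow(4, -1)))) = Add(J, Add(-7, Mul(3, Rational(1, 4)))) = Add(J, Add(-7, Rational(3, 4))) = Add(J, Rational(-25, 4)) = Add(Rational(-25, 4), J))
p = Rational(4, 847) (p = Pow(Add(213, Add(Rational(-25, 4), 5)), -1) = Pow(Add(213, Rational(-5, 4)), -1) = Pow(Rational(847, 4), -1) = Rational(4, 847) ≈ 0.0047226)
Add(p, Mul(-1, 31)) = Add(Rational(4, 847), Mul(-1, 31)) = Add(Rational(4, 847), -31) = Rational(-26253, 847)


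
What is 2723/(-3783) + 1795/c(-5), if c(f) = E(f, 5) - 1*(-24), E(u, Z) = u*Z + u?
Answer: -2268941/7566 ≈ -299.89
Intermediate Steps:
E(u, Z) = u + Z*u (E(u, Z) = Z*u + u = u + Z*u)
c(f) = 24 + 6*f (c(f) = f*(1 + 5) - 1*(-24) = f*6 + 24 = 6*f + 24 = 24 + 6*f)
2723/(-3783) + 1795/c(-5) = 2723/(-3783) + 1795/(24 + 6*(-5)) = 2723*(-1/3783) + 1795/(24 - 30) = -2723/3783 + 1795/(-6) = -2723/3783 + 1795*(-⅙) = -2723/3783 - 1795/6 = -2268941/7566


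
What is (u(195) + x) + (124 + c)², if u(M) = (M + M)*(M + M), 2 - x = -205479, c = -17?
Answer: 369030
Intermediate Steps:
x = 205481 (x = 2 - 1*(-205479) = 2 + 205479 = 205481)
u(M) = 4*M² (u(M) = (2*M)*(2*M) = 4*M²)
(u(195) + x) + (124 + c)² = (4*195² + 205481) + (124 - 17)² = (4*38025 + 205481) + 107² = (152100 + 205481) + 11449 = 357581 + 11449 = 369030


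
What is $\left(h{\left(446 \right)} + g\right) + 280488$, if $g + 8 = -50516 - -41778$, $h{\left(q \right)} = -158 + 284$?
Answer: $271868$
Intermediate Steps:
$h{\left(q \right)} = 126$
$g = -8746$ ($g = -8 - 8738 = -8746$)
$\left(h{\left(446 \right)} + g\right) + 280488 = \left(126 - 8746\right) + 280488 = -8620 + 280488 = 271868$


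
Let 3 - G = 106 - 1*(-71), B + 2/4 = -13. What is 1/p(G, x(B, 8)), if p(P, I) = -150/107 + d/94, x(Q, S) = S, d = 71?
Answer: -10058/6503 ≈ -1.5467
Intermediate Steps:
B = -27/2 (B = -½ - 13 = -27/2 ≈ -13.500)
G = -174 (G = 3 - (106 - 1*(-71)) = 3 - (106 + 71) = 3 - 1*177 = 3 - 177 = -174)
p(P, I) = -6503/10058 (p(P, I) = -150/107 + 71/94 = -6503/10058)
1/p(G, x(B, 8)) = 1/(-6503/10058) = -10058/6503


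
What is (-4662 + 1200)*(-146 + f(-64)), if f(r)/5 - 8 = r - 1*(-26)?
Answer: 1024752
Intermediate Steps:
f(r) = 170 + 5*r (f(r) = 40 + 5*(r - 1*(-26)) = 40 + 5*(r + 26) = 40 + 5*(26 + r) = 40 + (130 + 5*r) = 170 + 5*r)
(-4662 + 1200)*(-146 + f(-64)) = (-4662 + 1200)*(-146 + (170 + 5*(-64))) = -3462*(-146 + (170 - 320)) = -3462*(-146 - 150) = -3462*(-296) = 1024752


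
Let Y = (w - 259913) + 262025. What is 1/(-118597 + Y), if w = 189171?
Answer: 1/72686 ≈ 1.3758e-5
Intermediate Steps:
Y = 191283 (Y = (189171 - 259913) + 262025 = -70742 + 262025 = 191283)
1/(-118597 + Y) = 1/(-118597 + 191283) = 1/72686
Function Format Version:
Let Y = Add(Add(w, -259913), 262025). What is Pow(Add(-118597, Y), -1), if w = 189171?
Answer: Rational(1, 72686) ≈ 1.3758e-5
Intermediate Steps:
Y = 191283 (Y = Add(Add(189171, -259913), 262025) = Add(-70742, 262025) = 191283)
Pow(Add(-118597, Y), -1) = Pow(Add(-118597, 191283), -1) = Pow(72686, -1) = Rational(1, 72686)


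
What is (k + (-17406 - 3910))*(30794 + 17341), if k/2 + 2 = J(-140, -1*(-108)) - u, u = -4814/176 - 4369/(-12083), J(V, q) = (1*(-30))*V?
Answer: -329255170499685/531652 ≈ -6.1931e+8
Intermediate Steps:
J(V, q) = -30*V
u = -28699309/1063304 (u = -4814*1/176 - 4369*(-1/12083) = -2407/88 + 4369/12083 = -28699309/1063304 ≈ -26.991)
k = 4492449501/531652 (k = -4 + 2*(-30*(-140) - 1*(-28699309/1063304)) = -4 + 2*(4200 + 28699309/1063304) = -4 + 2*(4494576109/1063304) = -4 + 4494576109/531652 = 4492449501/531652 ≈ 8450.0)
(k + (-17406 - 3910))*(30794 + 17341) = (4492449501/531652 + (-17406 - 3910))*(30794 + 17341) = (4492449501/531652 - 21316)*48135 = -6840244531/531652*48135 = -329255170499685/531652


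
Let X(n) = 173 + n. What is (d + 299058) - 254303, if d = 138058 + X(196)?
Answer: 183182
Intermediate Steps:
d = 138427 (d = 138058 + (173 + 196) = 138058 + 369 = 138427)
(d + 299058) - 254303 = (138427 + 299058) - 254303 = 437485 - 254303 = 183182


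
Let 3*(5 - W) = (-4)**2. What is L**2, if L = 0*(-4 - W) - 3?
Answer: 9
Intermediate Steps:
W = -1/3 (W = 5 - 1/3*(-4)**2 = 5 - 1/3*16 = 5 - 16/3 = -1/3 ≈ -0.33333)
L = -3 (L = 0*(-4 - 1*(-1/3)) - 3 = 0*(-4 + 1/3) - 3 = 0*(-11/3) - 3 = 0 - 3 = -3)
L**2 = (-3)**2 = 9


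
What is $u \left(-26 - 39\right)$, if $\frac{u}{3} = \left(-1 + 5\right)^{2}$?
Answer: $-3120$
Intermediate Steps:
$u = 48$ ($u = 3 \left(-1 + 5\right)^{2} = 3 \cdot 4^{2} = 3 \cdot 16 = 48$)
$u \left(-26 - 39\right) = 48 \left(-26 - 39\right) = 48 \left(-65\right) = -3120$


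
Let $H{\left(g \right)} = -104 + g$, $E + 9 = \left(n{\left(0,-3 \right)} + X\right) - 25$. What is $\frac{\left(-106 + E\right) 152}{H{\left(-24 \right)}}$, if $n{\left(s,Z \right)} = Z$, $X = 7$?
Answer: $\frac{323}{2} \approx 161.5$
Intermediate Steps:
$E = -30$ ($E = -9 + \left(\left(-3 + 7\right) - 25\right) = -9 + \left(4 - 25\right) = -9 - 21 = -30$)
$\frac{\left(-106 + E\right) 152}{H{\left(-24 \right)}} = \frac{\left(-106 - 30\right) 152}{-104 - 24} = \frac{\left(-136\right) 152}{-128} = \left(-20672\right) \left(- \frac{1}{128}\right) = \frac{323}{2}$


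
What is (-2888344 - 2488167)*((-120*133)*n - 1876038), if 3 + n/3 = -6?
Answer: 7769692823298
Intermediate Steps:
n = -27 (n = -9 + 3*(-6) = -9 - 18 = -27)
(-2888344 - 2488167)*((-120*133)*n - 1876038) = (-2888344 - 2488167)*(-120*133*(-27) - 1876038) = -5376511*(-15960*(-27) - 1876038) = -5376511*(430920 - 1876038) = -5376511*(-1445118) = 7769692823298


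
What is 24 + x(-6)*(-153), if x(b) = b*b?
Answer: -5484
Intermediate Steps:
x(b) = b²
24 + x(-6)*(-153) = 24 + (-6)²*(-153) = 24 + 36*(-153) = 24 - 5508 = -5484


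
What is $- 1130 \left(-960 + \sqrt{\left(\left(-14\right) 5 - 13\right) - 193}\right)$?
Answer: $1084800 - 2260 i \sqrt{69} \approx 1.0848 \cdot 10^{6} - 18773.0 i$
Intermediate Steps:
$- 1130 \left(-960 + \sqrt{\left(\left(-14\right) 5 - 13\right) - 193}\right) = - 1130 \left(-960 + \sqrt{\left(-70 - 13\right) - 193}\right) = - 1130 \left(-960 + \sqrt{-83 - 193}\right) = - 1130 \left(-960 + \sqrt{-276}\right) = - 1130 \left(-960 + 2 i \sqrt{69}\right) = 1084800 - 2260 i \sqrt{69}$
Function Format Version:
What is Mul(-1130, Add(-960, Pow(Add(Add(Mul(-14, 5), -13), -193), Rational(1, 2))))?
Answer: Add(1084800, Mul(-2260, I, Pow(69, Rational(1, 2)))) ≈ Add(1.0848e+6, Mul(-18773., I))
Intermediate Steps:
Mul(-1130, Add(-960, Pow(Add(Add(Mul(-14, 5), -13), -193), Rational(1, 2)))) = Mul(-1130, Add(-960, Pow(Add(Add(-70, -13), -193), Rational(1, 2)))) = Mul(-1130, Add(-960, Pow(Add(-83, -193), Rational(1, 2)))) = Mul(-1130, Add(-960, Pow(-276, Rational(1, 2)))) = Mul(-1130, Add(-960, Mul(2, I, Pow(69, Rational(1, 2))))) = Add(1084800, Mul(-2260, I, Pow(69, Rational(1, 2))))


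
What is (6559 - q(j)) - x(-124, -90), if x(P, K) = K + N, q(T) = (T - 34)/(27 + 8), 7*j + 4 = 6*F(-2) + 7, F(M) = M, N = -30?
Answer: 1636602/245 ≈ 6680.0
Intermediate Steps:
j = -9/7 (j = -4/7 + (6*(-2) + 7)/7 = -4/7 + (-12 + 7)/7 = -4/7 + (⅐)*(-5) = -4/7 - 5/7 = -9/7 ≈ -1.2857)
q(T) = -34/35 + T/35 (q(T) = (-34 + T)/35 = (-34 + T)*(1/35) = -34/35 + T/35)
x(P, K) = -30 + K (x(P, K) = K - 30 = -30 + K)
(6559 - q(j)) - x(-124, -90) = (6559 - (-34/35 + (1/35)*(-9/7))) - (-30 - 90) = (6559 - (-34/35 - 9/245)) - 1*(-120) = (6559 - 1*(-247/245)) + 120 = (6559 + 247/245) + 120 = 1607202/245 + 120 = 1636602/245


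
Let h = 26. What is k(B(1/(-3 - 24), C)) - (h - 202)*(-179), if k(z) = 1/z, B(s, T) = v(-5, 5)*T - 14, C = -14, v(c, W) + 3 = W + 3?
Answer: -2646337/84 ≈ -31504.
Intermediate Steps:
v(c, W) = W (v(c, W) = -3 + (W + 3) = -3 + (3 + W) = W)
B(s, T) = -14 + 5*T (B(s, T) = 5*T - 14 = -14 + 5*T)
k(B(1/(-3 - 24), C)) - (h - 202)*(-179) = 1/(-14 + 5*(-14)) - (26 - 202)*(-179) = 1/(-14 - 70) - (-176)*(-179) = 1/(-84) - 1*31504 = -1/84 - 31504 = -2646337/84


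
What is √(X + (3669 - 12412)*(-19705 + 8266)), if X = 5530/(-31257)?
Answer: 7*√221566722577543/10419 ≈ 10001.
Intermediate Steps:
X = -5530/31257 (X = 5530*(-1/31257) = -5530/31257 ≈ -0.17692)
√(X + (3669 - 12412)*(-19705 + 8266)) = √(-5530/31257 + (3669 - 12412)*(-19705 + 8266)) = √(-5530/31257 - 8743*(-11439)) = √(-5530/31257 + 100011177) = √(3126049353959/31257) = 7*√221566722577543/10419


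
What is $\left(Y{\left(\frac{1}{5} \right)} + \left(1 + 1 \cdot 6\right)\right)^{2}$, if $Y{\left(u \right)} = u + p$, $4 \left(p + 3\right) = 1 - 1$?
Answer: $\frac{441}{25} \approx 17.64$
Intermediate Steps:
$p = -3$ ($p = -3 + \frac{1 - 1}{4} = -3 + \frac{1}{4} \cdot 0 = -3 + 0 = -3$)
$Y{\left(u \right)} = -3 + u$ ($Y{\left(u \right)} = u - 3 = -3 + u$)
$\left(Y{\left(\frac{1}{5} \right)} + \left(1 + 1 \cdot 6\right)\right)^{2} = \left(\left(-3 + \frac{1}{5}\right) + \left(1 + 1 \cdot 6\right)\right)^{2} = \left(\left(-3 + \frac{1}{5}\right) + \left(1 + 6\right)\right)^{2} = \left(- \frac{14}{5} + 7\right)^{2} = \left(\frac{21}{5}\right)^{2} = \frac{441}{25}$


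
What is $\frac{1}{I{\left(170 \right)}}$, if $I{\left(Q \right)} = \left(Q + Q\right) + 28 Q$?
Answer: $\frac{1}{5100} \approx 0.00019608$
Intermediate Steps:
$I{\left(Q \right)} = 30 Q$ ($I{\left(Q \right)} = 2 Q + 28 Q = 30 Q$)
$\frac{1}{I{\left(170 \right)}} = \frac{1}{30 \cdot 170} = \frac{1}{5100}$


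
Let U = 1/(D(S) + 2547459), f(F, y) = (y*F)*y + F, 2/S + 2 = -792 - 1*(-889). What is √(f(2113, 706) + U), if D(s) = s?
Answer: 3*√6853759877324084343213526/242008607 ≈ 32453.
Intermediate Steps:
S = 2/95 (S = 2/(-2 + (-792 - 1*(-889))) = 2/(-2 + (-792 + 889)) = 2/(-2 + 97) = 2/95 ≈ 0.021053)
f(F, y) = F + F*y² (f(F, y) = (F*y)*y + F = F*y² + F = F + F*y²)
U = 95/242008607 (U = 1/(2/95 + 2547459) = 1/(242008607/95) = 95/242008607 ≈ 3.9255e-7)
√(f(2113, 706) + U) = √(2113*(1 + 706²) + 95/242008607) = √(2113*(1 + 498436) + 95/242008607) = √(2113*498437 + 95/242008607) = √(1053197381 + 95/242008607) = √(254882831071858362/242008607) = 3*√6853759877324084343213526/242008607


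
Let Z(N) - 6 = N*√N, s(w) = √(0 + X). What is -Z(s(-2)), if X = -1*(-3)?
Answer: -6 - 3^(¾) ≈ -8.2795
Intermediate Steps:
X = 3
s(w) = √3 (s(w) = √(0 + 3) = √3)
Z(N) = 6 + N^(3/2) (Z(N) = 6 + N*√N = 6 + N^(3/2))
-Z(s(-2)) = -(6 + (√3)^(3/2)) = -(6 + 3^(¾)) = -6 - 3^(¾)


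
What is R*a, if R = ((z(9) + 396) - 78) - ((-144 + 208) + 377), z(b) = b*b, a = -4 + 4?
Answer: 0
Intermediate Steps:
a = 0
z(b) = b²
R = -42 (R = ((9² + 396) - 78) - ((-144 + 208) + 377) = ((81 + 396) - 78) - (64 + 377) = (477 - 78) - 1*441 = 399 - 441 = -42)
R*a = -42*0 = 0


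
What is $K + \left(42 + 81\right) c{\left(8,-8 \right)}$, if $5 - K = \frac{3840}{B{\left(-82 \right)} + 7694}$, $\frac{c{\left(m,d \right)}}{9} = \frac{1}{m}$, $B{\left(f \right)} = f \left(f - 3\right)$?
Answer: $\frac{699537}{4888} \approx 143.11$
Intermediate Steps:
$B{\left(f \right)} = f \left(-3 + f\right)$
$c{\left(m,d \right)} = \frac{9}{m}$
$K = \frac{2895}{611}$ ($K = 5 - \frac{3840}{- 82 \left(-3 - 82\right) + 7694} = 5 - \frac{3840}{\left(-82\right) \left(-85\right) + 7694} = 5 - \frac{3840}{6970 + 7694} = 5 - \frac{3840}{14664} = 5 - 3840 \cdot \frac{1}{14664} = 5 - \frac{160}{611} = \frac{2895}{611} \approx 4.7381$)
$K + \left(42 + 81\right) c{\left(8,-8 \right)} = \frac{2895}{611} + \left(42 + 81\right) \frac{9}{8} = \frac{2895}{611} + 123 \cdot 9 \cdot \frac{1}{8} = \frac{2895}{611} + 123 \cdot \frac{9}{8} = \frac{2895}{611} + \frac{1107}{8} = \frac{699537}{4888}$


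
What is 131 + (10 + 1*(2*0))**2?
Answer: 231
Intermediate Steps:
131 + (10 + 1*(2*0))**2 = 131 + (10 + 1*0)**2 = 131 + (10 + 0)**2 = 131 + 10**2 = 131 + 100 = 231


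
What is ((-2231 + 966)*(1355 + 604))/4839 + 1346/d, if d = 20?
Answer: -7174901/16130 ≈ -444.82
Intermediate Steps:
((-2231 + 966)*(1355 + 604))/4839 + 1346/d = ((-2231 + 966)*(1355 + 604))/4839 + 1346/20 = -1265*1959*(1/4839) + 1346*(1/20) = -2478135*1/4839 + 673/10 = -826045/1613 + 673/10 = -7174901/16130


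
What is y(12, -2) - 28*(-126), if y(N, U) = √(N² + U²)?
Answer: 3528 + 2*√37 ≈ 3540.2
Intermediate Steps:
y(12, -2) - 28*(-126) = √(12² + (-2)²) - 28*(-126) = √(144 + 4) + 3528 = √148 + 3528 = 2*√37 + 3528 = 3528 + 2*√37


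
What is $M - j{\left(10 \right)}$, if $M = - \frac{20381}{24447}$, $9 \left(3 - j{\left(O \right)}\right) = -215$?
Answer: $- \frac{2033201}{73341} \approx -27.723$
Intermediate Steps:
$j{\left(O \right)} = \frac{242}{9}$ ($j{\left(O \right)} = 3 - - \frac{215}{9} = 3 + \frac{215}{9} = \frac{242}{9}$)
$M = - \frac{20381}{24447}$ ($M = \left(-20381\right) \frac{1}{24447} = - \frac{20381}{24447} \approx -0.83368$)
$M - j{\left(10 \right)} = - \frac{20381}{24447} - \frac{242}{9} = - \frac{2033201}{73341}$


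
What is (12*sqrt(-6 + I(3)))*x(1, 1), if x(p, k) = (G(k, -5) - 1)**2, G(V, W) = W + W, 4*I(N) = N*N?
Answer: 726*I*sqrt(15) ≈ 2811.8*I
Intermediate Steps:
I(N) = N**2/4 (I(N) = (N*N)/4 = N**2/4)
G(V, W) = 2*W
x(p, k) = 121 (x(p, k) = (2*(-5) - 1)**2 = (-10 - 1)**2 = (-11)**2 = 121)
(12*sqrt(-6 + I(3)))*x(1, 1) = (12*sqrt(-6 + (1/4)*3**2))*121 = (12*sqrt(-6 + (1/4)*9))*121 = (12*sqrt(-6 + 9/4))*121 = (12*sqrt(-15/4))*121 = (12*(I*sqrt(15)/2))*121 = (6*I*sqrt(15))*121 = 726*I*sqrt(15)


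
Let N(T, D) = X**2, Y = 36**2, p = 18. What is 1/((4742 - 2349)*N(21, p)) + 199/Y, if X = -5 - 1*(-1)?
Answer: 29768/193833 ≈ 0.15358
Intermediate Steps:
X = -4 (X = -5 + 1 = -4)
Y = 1296
N(T, D) = 16 (N(T, D) = (-4)**2 = 16)
1/((4742 - 2349)*N(21, p)) + 199/Y = 1/((4742 - 2349)*16) + 199/1296 = (1/16)/2393 + 199*(1/1296) = (1/2393)*(1/16) + 199/1296 = 1/38288 + 199/1296 = 29768/193833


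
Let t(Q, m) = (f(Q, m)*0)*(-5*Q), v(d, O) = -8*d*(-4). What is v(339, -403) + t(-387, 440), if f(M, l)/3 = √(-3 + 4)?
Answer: 10848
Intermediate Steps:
f(M, l) = 3 (f(M, l) = 3*√(-3 + 4) = 3*√1 = 3*1 = 3)
v(d, O) = 32*d
t(Q, m) = 0 (t(Q, m) = (3*0)*(-5*Q) = 0*(-5*Q) = 0)
v(339, -403) + t(-387, 440) = 32*339 + 0 = 10848 + 0 = 10848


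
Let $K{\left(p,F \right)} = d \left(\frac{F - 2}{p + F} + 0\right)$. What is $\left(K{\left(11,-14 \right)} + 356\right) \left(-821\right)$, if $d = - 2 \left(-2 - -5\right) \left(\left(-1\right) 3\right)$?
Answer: $-371092$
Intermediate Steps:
$d = 18$ ($d = - 2 \left(-2 + 5\right) \left(-3\right) = \left(-2\right) 3 \left(-3\right) = \left(-6\right) \left(-3\right) = 18$)
$K{\left(p,F \right)} = \frac{18 \left(-2 + F\right)}{F + p}$ ($K{\left(p,F \right)} = 18 \left(\frac{F - 2}{p + F} + 0\right) = 18 \left(\frac{-2 + F}{F + p} + 0\right) = 18 \frac{-2 + F}{F + p} = \frac{18 \left(-2 + F\right)}{F + p}$)
$\left(K{\left(11,-14 \right)} + 356\right) \left(-821\right) = \left(\frac{18 \left(-2 - 14\right)}{-14 + 11} + 356\right) \left(-821\right) = \left(18 \frac{1}{-3} \left(-16\right) + 356\right) \left(-821\right) = \left(18 \left(- \frac{1}{3}\right) \left(-16\right) + 356\right) \left(-821\right) = \left(96 + 356\right) \left(-821\right) = 452 \left(-821\right) = -371092$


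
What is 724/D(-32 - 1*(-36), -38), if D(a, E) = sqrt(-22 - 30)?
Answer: -362*I*sqrt(13)/13 ≈ -100.4*I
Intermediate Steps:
D(a, E) = 2*I*sqrt(13) (D(a, E) = sqrt(-52) = 2*I*sqrt(13))
724/D(-32 - 1*(-36), -38) = 724/((2*I*sqrt(13))) = 724*(-I*sqrt(13)/26) = -362*I*sqrt(13)/13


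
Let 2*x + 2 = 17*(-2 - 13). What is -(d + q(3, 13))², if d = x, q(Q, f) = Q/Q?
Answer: -65025/4 ≈ -16256.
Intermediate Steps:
q(Q, f) = 1
x = -257/2 (x = -1 + (17*(-2 - 13))/2 = -1 + (17*(-15))/2 = -1 + (½)*(-255) = -1 - 255/2 = -257/2 ≈ -128.50)
d = -257/2 ≈ -128.50
-(d + q(3, 13))² = -(-257/2 + 1)² = -(-255/2)² = -1*65025/4 = -65025/4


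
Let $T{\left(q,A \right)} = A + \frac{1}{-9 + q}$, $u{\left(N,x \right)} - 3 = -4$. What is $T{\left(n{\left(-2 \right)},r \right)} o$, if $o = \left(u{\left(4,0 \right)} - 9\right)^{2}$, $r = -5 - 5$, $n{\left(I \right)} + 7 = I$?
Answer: $- \frac{9050}{9} \approx -1005.6$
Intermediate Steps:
$u{\left(N,x \right)} = -1$ ($u{\left(N,x \right)} = 3 - 4 = -1$)
$n{\left(I \right)} = -7 + I$
$r = -10$ ($r = -5 - 5 = -10$)
$o = 100$ ($o = \left(-1 - 9\right)^{2} = \left(-10\right)^{2} = 100$)
$T{\left(n{\left(-2 \right)},r \right)} o = \frac{1 - -90 - 10 \left(-7 - 2\right)}{-9 - 9} \cdot 100 = \frac{1 + 90 - -90}{-9 - 9} \cdot 100 = \frac{1 + 90 + 90}{-18} \cdot 100 = \left(- \frac{1}{18}\right) 181 \cdot 100 = \left(- \frac{181}{18}\right) 100 = - \frac{9050}{9}$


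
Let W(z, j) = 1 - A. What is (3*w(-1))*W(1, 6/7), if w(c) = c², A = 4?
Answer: -9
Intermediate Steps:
W(z, j) = -3 (W(z, j) = 1 - 1*4 = 1 - 4 = -3)
(3*w(-1))*W(1, 6/7) = (3*(-1)²)*(-3) = (3*1)*(-3) = 3*(-3) = -9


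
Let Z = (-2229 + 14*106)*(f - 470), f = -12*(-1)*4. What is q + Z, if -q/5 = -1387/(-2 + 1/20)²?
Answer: 480961190/1521 ≈ 3.1621e+5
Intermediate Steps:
f = 48 (f = 12*4 = 48)
Z = 314390 (Z = (-2229 + 14*106)*(48 - 470) = (-2229 + 1484)*(-422) = -745*(-422) = 314390)
q = 2774000/1521 (q = -(-6935)/((-2 + 1/20)²) = -(-6935)/((-39/20)²) = -(-6935)/1521/400 = -(-6935)*400/1521 = -5*(-554800/1521) = 2774000/1521 ≈ 1823.8)
q + Z = 2774000/1521 + 314390 = 480961190/1521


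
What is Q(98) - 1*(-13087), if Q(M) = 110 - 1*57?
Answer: 13140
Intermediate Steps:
Q(M) = 53 (Q(M) = 110 - 57 = 53)
Q(98) - 1*(-13087) = 53 - 1*(-13087) = 53 + 13087 = 13140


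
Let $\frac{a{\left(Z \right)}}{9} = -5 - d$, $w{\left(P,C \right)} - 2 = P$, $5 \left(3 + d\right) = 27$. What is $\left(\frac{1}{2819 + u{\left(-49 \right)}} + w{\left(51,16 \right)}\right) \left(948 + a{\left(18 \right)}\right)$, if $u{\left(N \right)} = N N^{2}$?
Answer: $\frac{26820953523}{574150} \approx 46714.0$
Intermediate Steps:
$d = \frac{12}{5}$ ($d = -3 + \frac{1}{5} \cdot 27 = -3 + \frac{27}{5} = \frac{12}{5} \approx 2.4$)
$w{\left(P,C \right)} = 2 + P$
$u{\left(N \right)} = N^{3}$
$a{\left(Z \right)} = - \frac{333}{5}$ ($a{\left(Z \right)} = 9 \left(-5 - \frac{12}{5}\right) = 9 \left(- \frac{37}{5}\right) = - \frac{333}{5}$)
$\left(\frac{1}{2819 + u{\left(-49 \right)}} + w{\left(51,16 \right)}\right) \left(948 + a{\left(18 \right)}\right) = \left(\frac{1}{2819 + \left(-49\right)^{3}} + \left(2 + 51\right)\right) \left(948 - \frac{333}{5}\right) = \left(\frac{1}{2819 - 117649} + 53\right) \frac{4407}{5} = \left(\frac{1}{-114830} + 53\right) \frac{4407}{5} = \left(- \frac{1}{114830} + 53\right) \frac{4407}{5} = \frac{6085989}{114830} \cdot \frac{4407}{5} = \frac{26820953523}{574150}$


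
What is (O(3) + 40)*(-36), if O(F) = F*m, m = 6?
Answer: -2088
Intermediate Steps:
O(F) = 6*F (O(F) = F*6 = 6*F)
(O(3) + 40)*(-36) = (6*3 + 40)*(-36) = (18 + 40)*(-36) = 58*(-36) = -2088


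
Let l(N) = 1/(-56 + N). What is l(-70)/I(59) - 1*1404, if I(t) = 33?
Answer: -5837833/4158 ≈ -1404.0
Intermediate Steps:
l(-70)/I(59) - 1*1404 = 1/(-56 - 70*33) - 1*1404 = (1/33)/(-126) - 1404 = -1/126*1/33 - 1404 = -1/4158 - 1404 = -5837833/4158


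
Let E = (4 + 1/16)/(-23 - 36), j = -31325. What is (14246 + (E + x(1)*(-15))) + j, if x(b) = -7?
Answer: -16023521/944 ≈ -16974.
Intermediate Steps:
E = -65/944 (E = (4 + 1/16)/(-59) = (65/16)*(-1/59) = -65/944 ≈ -0.068856)
(14246 + (E + x(1)*(-15))) + j = (14246 + (-65/944 - 7*(-15))) - 31325 = (14246 + (-65/944 + 105)) - 31325 = (14246 + 99055/944) - 31325 = 13547279/944 - 31325 = -16023521/944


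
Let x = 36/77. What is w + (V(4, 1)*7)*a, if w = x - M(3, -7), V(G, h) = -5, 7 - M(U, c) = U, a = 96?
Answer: -258992/77 ≈ -3363.5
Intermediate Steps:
M(U, c) = 7 - U
x = 36/77 (x = 36*(1/77) = 36/77 ≈ 0.46753)
w = -272/77 (w = 36/77 - (7 - 1*3) = 36/77 - (7 - 3) = 36/77 - 1*4 = 36/77 - 4 = -272/77 ≈ -3.5325)
w + (V(4, 1)*7)*a = -272/77 - 5*7*96 = -272/77 - 35*96 = -272/77 - 3360 = -258992/77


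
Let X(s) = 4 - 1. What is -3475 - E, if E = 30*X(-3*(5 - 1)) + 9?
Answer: -3574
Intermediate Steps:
X(s) = 3
E = 99 (E = 30*3 + 9 = 90 + 9 = 99)
-3475 - E = -3475 - 1*99 = -3475 - 99 = -3574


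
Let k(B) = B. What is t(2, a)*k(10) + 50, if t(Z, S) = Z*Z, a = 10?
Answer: 90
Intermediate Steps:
t(Z, S) = Z**2
t(2, a)*k(10) + 50 = 2**2*10 + 50 = 4*10 + 50 = 40 + 50 = 90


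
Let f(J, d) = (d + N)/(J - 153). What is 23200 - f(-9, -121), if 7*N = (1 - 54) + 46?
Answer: 1879139/81 ≈ 23199.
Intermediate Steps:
N = -1 (N = ((1 - 54) + 46)/7 = (-53 + 46)/7 = (1/7)*(-7) = -1)
f(J, d) = (-1 + d)/(-153 + J) (f(J, d) = (d - 1)/(J - 153) = (-1 + d)/(-153 + J))
23200 - f(-9, -121) = 23200 - (-1 - 121)/(-153 - 9) = 23200 - (-122)/(-162) = 23200 - (-1)*(-122)/162 = 23200 - 1*61/81 = 23200 - 61/81 = 1879139/81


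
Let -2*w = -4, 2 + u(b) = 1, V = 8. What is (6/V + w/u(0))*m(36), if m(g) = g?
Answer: -45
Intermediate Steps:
u(b) = -1 (u(b) = -2 + 1 = -1)
w = 2 (w = -½*(-4) = 2)
(6/V + w/u(0))*m(36) = (6/8 + 2/(-1))*36 = (6*(⅛) + 2*(-1))*36 = (¾ - 2)*36 = -5/4*36 = -45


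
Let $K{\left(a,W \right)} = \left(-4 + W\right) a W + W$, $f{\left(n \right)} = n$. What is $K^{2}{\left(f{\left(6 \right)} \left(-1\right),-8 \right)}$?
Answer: $341056$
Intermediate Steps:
$K{\left(a,W \right)} = W + W a \left(-4 + W\right)$ ($K{\left(a,W \right)} = a \left(-4 + W\right) W + W = W a \left(-4 + W\right) + W = W + W a \left(-4 + W\right)$)
$K^{2}{\left(f{\left(6 \right)} \left(-1\right),-8 \right)} = \left(- 8 \left(1 - 4 \cdot 6 \left(-1\right) - 8 \cdot 6 \left(-1\right)\right)\right)^{2} = \left(- 8 \left(1 - -24 - -48\right)\right)^{2} = \left(- 8 \left(1 + 24 + 48\right)\right)^{2} = \left(\left(-8\right) 73\right)^{2} = \left(-584\right)^{2} = 341056$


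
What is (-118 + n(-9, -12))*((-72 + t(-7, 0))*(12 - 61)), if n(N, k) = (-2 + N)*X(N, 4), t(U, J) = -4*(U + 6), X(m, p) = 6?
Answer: -613088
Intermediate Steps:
t(U, J) = -24 - 4*U (t(U, J) = -4*(6 + U) = -24 - 4*U)
n(N, k) = -12 + 6*N (n(N, k) = (-2 + N)*6 = -12 + 6*N)
(-118 + n(-9, -12))*((-72 + t(-7, 0))*(12 - 61)) = (-118 + (-12 + 6*(-9)))*((-72 + (-24 - 4*(-7)))*(12 - 61)) = (-118 + (-12 - 54))*((-72 + (-24 + 28))*(-49)) = (-118 - 66)*((-72 + 4)*(-49)) = -(-12512)*(-49) = -184*3332 = -613088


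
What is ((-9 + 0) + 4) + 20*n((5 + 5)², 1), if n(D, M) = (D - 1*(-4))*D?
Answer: 207995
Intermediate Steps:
n(D, M) = D*(4 + D) (n(D, M) = (D + 4)*D = (4 + D)*D = D*(4 + D))
((-9 + 0) + 4) + 20*n((5 + 5)², 1) = ((-9 + 0) + 4) + 20*((5 + 5)²*(4 + (5 + 5)²)) = (-9 + 4) + 20*(10²*(4 + 10²)) = -5 + 20*(100*(4 + 100)) = -5 + 20*(100*104) = -5 + 20*10400 = -5 + 208000 = 207995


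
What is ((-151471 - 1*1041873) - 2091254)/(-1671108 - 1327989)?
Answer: 1094866/999699 ≈ 1.0952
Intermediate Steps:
((-151471 - 1*1041873) - 2091254)/(-1671108 - 1327989) = ((-151471 - 1041873) - 2091254)/(-2999097) = (-1193344 - 2091254)*(-1/2999097) = -3284598*(-1/2999097) = 1094866/999699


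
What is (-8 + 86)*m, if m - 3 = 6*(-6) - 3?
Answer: -2808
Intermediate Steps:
m = -36 (m = 3 + (6*(-6) - 3) = 3 + (-36 - 3) = 3 - 39 = -36)
(-8 + 86)*m = (-8 + 86)*(-36) = 78*(-36) = -2808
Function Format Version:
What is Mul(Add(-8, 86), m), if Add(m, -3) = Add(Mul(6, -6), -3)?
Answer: -2808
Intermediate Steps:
m = -36 (m = Add(3, Add(Mul(6, -6), -3)) = Add(3, Add(-36, -3)) = Add(3, -39) = -36)
Mul(Add(-8, 86), m) = Mul(Add(-8, 86), -36) = Mul(78, -36) = -2808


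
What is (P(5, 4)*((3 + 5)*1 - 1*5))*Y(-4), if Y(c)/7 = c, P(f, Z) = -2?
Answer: 168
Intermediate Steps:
Y(c) = 7*c
(P(5, 4)*((3 + 5)*1 - 1*5))*Y(-4) = (-2*((3 + 5)*1 - 1*5))*(7*(-4)) = -2*(8*1 - 5)*(-28) = -2*(8 - 5)*(-28) = -2*3*(-28) = -6*(-28) = 168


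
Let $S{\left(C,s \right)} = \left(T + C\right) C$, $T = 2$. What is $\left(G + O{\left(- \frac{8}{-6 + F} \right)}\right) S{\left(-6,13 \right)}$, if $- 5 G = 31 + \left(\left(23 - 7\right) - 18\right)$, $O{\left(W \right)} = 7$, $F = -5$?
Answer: $\frac{144}{5} \approx 28.8$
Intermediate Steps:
$G = - \frac{29}{5}$ ($G = - \frac{31 + \left(\left(23 - 7\right) - 18\right)}{5} = - \frac{31 + \left(16 - 18\right)}{5} = - \frac{31 - 2}{5} = \left(- \frac{1}{5}\right) 29 = - \frac{29}{5} \approx -5.8$)
$S{\left(C,s \right)} = C \left(2 + C\right)$ ($S{\left(C,s \right)} = \left(2 + C\right) C = C \left(2 + C\right)$)
$\left(G + O{\left(- \frac{8}{-6 + F} \right)}\right) S{\left(-6,13 \right)} = \left(- \frac{29}{5} + 7\right) \left(- 6 \left(2 - 6\right)\right) = \frac{6 \left(\left(-6\right) \left(-4\right)\right)}{5} = \frac{6}{5} \cdot 24 = \frac{144}{5}$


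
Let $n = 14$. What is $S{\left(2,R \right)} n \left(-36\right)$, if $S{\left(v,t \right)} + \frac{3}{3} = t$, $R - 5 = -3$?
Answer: $-504$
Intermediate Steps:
$R = 2$ ($R = 5 - 3 = 2$)
$S{\left(v,t \right)} = -1 + t$
$S{\left(2,R \right)} n \left(-36\right) = \left(-1 + 2\right) 14 \left(-36\right) = 1 \cdot 14 \left(-36\right) = 14 \left(-36\right) = -504$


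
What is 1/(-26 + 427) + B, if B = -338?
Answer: -135537/401 ≈ -338.00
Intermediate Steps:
1/(-26 + 427) + B = 1/(-26 + 427) - 338 = 1/401 - 338 = -135537/401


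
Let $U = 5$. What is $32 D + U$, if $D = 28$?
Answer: $901$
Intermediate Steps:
$32 D + U = 32 \cdot 28 + 5 = 896 + 5 = 901$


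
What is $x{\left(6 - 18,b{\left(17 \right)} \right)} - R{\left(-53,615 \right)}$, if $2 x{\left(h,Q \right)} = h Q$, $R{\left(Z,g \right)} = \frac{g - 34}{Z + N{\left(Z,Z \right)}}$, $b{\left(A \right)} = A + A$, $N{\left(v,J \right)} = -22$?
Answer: $- \frac{14719}{75} \approx -196.25$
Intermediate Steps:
$b{\left(A \right)} = 2 A$
$R{\left(Z,g \right)} = \frac{-34 + g}{-22 + Z}$ ($R{\left(Z,g \right)} = \frac{g - 34}{Z - 22} = \frac{-34 + g}{-22 + Z}$)
$x{\left(h,Q \right)} = \frac{Q h}{2}$ ($x{\left(h,Q \right)} = \frac{h Q}{2} = \frac{Q h}{2}$)
$x{\left(6 - 18,b{\left(17 \right)} \right)} - R{\left(-53,615 \right)} = \frac{2 \cdot 17 \left(6 - 18\right)}{2} - \frac{-34 + 615}{-22 - 53} = \frac{1}{2} \cdot 34 \left(6 - 18\right) - \frac{1}{-75} \cdot 581 = \frac{1}{2} \cdot 34 \left(-12\right) - \left(- \frac{1}{75}\right) 581 = -204 - - \frac{581}{75} = -204 + \frac{581}{75} = - \frac{14719}{75}$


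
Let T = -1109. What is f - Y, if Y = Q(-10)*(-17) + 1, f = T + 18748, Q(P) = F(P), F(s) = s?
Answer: 17468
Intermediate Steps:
Q(P) = P
f = 17639 (f = -1109 + 18748 = 17639)
Y = 171 (Y = -10*(-17) + 1 = 170 + 1 = 171)
f - Y = 17639 - 1*171 = 17639 - 171 = 17468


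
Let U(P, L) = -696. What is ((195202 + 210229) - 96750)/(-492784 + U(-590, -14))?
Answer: -308681/493480 ≈ -0.62552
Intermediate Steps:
((195202 + 210229) - 96750)/(-492784 + U(-590, -14)) = ((195202 + 210229) - 96750)/(-492784 - 696) = (405431 - 96750)/(-493480) = 308681*(-1/493480) = -308681/493480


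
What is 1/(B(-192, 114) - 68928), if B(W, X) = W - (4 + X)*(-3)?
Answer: -1/68766 ≈ -1.4542e-5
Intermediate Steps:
B(W, X) = 12 + W + 3*X (B(W, X) = W - (-12 - 3*X) = W + (12 + 3*X) = 12 + W + 3*X)
1/(B(-192, 114) - 68928) = 1/((12 - 192 + 3*114) - 68928) = 1/((12 - 192 + 342) - 68928) = 1/(162 - 68928) = 1/(-68766) = -1/68766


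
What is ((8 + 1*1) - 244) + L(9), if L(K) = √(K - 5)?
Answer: -233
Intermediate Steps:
L(K) = √(-5 + K)
((8 + 1*1) - 244) + L(9) = ((8 + 1*1) - 244) + √(-5 + 9) = ((8 + 1) - 244) + √4 = (9 - 244) + 2 = -235 + 2 = -233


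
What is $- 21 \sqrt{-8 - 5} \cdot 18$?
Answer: $- 378 i \sqrt{13} \approx - 1362.9 i$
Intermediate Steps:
$- 21 \sqrt{-8 - 5} \cdot 18 = - 21 \sqrt{-13} \cdot 18 = - 21 i \sqrt{13} \cdot 18 = - 378 i \sqrt{13}$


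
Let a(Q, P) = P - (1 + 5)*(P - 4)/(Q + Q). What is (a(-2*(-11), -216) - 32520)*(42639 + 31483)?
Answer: -2424234132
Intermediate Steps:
a(Q, P) = P - 3*(-4 + P)/Q (a(Q, P) = P - 6*(-4 + P)/((2*Q)) = P - 6*(-4 + P)*(1/(2*Q)) = P - 6*(-4 + P)/(2*Q) = P - 3*(-4 + P)/Q)
(a(-2*(-11), -216) - 32520)*(42639 + 31483) = ((12 - 3*(-216) - (-432)*(-11))/((-2*(-11))) - 32520)*(42639 + 31483) = ((12 + 648 - 216*22)/22 - 32520)*74122 = ((12 + 648 - 4752)/22 - 32520)*74122 = ((1/22)*(-4092) - 32520)*74122 = (-186 - 32520)*74122 = -32706*74122 = -2424234132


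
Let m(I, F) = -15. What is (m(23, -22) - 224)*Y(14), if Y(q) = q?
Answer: -3346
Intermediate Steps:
(m(23, -22) - 224)*Y(14) = (-15 - 224)*14 = -239*14 = -3346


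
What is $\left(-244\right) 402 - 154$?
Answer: $-98242$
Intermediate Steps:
$\left(-244\right) 402 - 154 = -98088 - 154 = -98242$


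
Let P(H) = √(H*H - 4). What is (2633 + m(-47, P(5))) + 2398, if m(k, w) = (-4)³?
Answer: 4967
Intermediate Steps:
P(H) = √(-4 + H²) (P(H) = √(H² - 4) = √(-4 + H²))
m(k, w) = -64
(2633 + m(-47, P(5))) + 2398 = (2633 - 64) + 2398 = 2569 + 2398 = 4967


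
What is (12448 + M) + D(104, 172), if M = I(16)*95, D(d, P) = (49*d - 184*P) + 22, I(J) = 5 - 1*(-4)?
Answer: -13227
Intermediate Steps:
I(J) = 9 (I(J) = 5 + 4 = 9)
D(d, P) = 22 - 184*P + 49*d (D(d, P) = (-184*P + 49*d) + 22 = 22 - 184*P + 49*d)
M = 855 (M = 9*95 = 855)
(12448 + M) + D(104, 172) = (12448 + 855) + (22 - 184*172 + 49*104) = 13303 + (22 - 31648 + 5096) = 13303 - 26530 = -13227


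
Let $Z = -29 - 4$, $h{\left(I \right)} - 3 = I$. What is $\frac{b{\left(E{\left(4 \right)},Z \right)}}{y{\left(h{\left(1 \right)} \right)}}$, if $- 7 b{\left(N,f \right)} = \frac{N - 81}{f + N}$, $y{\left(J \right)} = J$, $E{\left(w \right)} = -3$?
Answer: $- \frac{1}{12} \approx -0.083333$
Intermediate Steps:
$h{\left(I \right)} = 3 + I$
$Z = -33$ ($Z = -29 - 4 = -33$)
$b{\left(N,f \right)} = - \frac{-81 + N}{7 \left(N + f\right)}$ ($b{\left(N,f \right)} = - \frac{\left(N - 81\right) \frac{1}{f + N}}{7} = - \frac{\left(N - 81\right) \frac{1}{N + f}}{7} = - \frac{\left(-81 + N\right) \frac{1}{N + f}}{7} = - \frac{\frac{1}{N + f} \left(-81 + N\right)}{7} = - \frac{-81 + N}{7 \left(N + f\right)}$)
$\frac{b{\left(E{\left(4 \right)},Z \right)}}{y{\left(h{\left(1 \right)} \right)}} = \frac{\frac{1}{7} \frac{1}{-3 - 33} \left(81 - -3\right)}{3 + 1} = \frac{\frac{1}{7} \frac{1}{-36} \left(81 + 3\right)}{4} = \frac{1}{7} \left(- \frac{1}{36}\right) 84 \cdot \frac{1}{4} = \left(- \frac{1}{3}\right) \frac{1}{4} = - \frac{1}{12}$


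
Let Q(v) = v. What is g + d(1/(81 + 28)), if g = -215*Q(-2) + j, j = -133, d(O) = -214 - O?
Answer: 9046/109 ≈ 82.991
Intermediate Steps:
g = 297 (g = -215*(-2) - 133 = 430 - 133 = 297)
g + d(1/(81 + 28)) = 297 + (-214 - 1/(81 + 28)) = 297 + (-214 - 1/109) = 297 - 23327/109 = 9046/109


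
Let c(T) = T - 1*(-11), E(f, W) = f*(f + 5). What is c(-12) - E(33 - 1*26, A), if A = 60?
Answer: -85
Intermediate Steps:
E(f, W) = f*(5 + f)
c(T) = 11 + T (c(T) = T + 11 = 11 + T)
c(-12) - E(33 - 1*26, A) = (11 - 12) - (33 - 1*26)*(5 + (33 - 1*26)) = -1 - (33 - 26)*(5 + (33 - 26)) = -1 - 7*(5 + 7) = -1 - 7*12 = -1 - 1*84 = -1 - 84 = -85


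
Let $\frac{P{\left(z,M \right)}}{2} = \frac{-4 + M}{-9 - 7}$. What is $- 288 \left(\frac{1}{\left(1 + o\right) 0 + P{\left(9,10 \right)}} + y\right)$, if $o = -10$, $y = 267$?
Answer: $-76512$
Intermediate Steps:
$P{\left(z,M \right)} = \frac{1}{2} - \frac{M}{8}$ ($P{\left(z,M \right)} = 2 \frac{-4 + M}{-9 - 7} = 2 \frac{-4 + M}{-16} = 2 \left(-4 + M\right) \left(- \frac{1}{16}\right) = 2 \left(\frac{1}{4} - \frac{M}{16}\right) = \frac{1}{2} - \frac{M}{8}$)
$- 288 \left(\frac{1}{\left(1 + o\right) 0 + P{\left(9,10 \right)}} + y\right) = - 288 \left(\frac{1}{\left(1 - 10\right) 0 + \left(\frac{1}{2} - \frac{5}{4}\right)} + 267\right) = - 288 \left(\frac{1}{\left(-9\right) 0 + \left(\frac{1}{2} - \frac{5}{4}\right)} + 267\right) = - 288 \left(\frac{1}{0 - \frac{3}{4}} + 267\right) = - 288 \left(\frac{1}{- \frac{3}{4}} + 267\right) = - 288 \left(- \frac{4}{3} + 267\right) = \left(-288\right) \frac{797}{3} = -76512$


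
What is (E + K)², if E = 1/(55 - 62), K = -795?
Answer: 30980356/49 ≈ 6.3225e+5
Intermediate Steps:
E = -⅐ (E = 1/(-7) = -⅐ ≈ -0.14286)
(E + K)² = (-⅐ - 795)² = (-5566/7)² = 30980356/49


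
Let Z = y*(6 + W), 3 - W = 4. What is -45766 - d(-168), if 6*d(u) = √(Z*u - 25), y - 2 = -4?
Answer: -45766 - √1655/6 ≈ -45773.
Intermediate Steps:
y = -2 (y = 2 - 4 = -2)
W = -1 (W = 3 - 1*4 = 3 - 4 = -1)
Z = -10 (Z = -2*(6 - 1) = -2*5 = -10)
d(u) = √(-25 - 10*u)/6 (d(u) = √(-10*u - 25)/6 = √(-25 - 10*u)/6)
-45766 - d(-168) = -45766 - √(-25 - 10*(-168))/6 = -45766 - √(-25 + 1680)/6 = -45766 - √1655/6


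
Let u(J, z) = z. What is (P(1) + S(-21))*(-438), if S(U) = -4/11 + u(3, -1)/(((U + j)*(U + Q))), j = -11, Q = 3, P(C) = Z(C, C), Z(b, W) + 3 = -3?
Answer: 2944163/1056 ≈ 2788.0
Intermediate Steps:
Z(b, W) = -6 (Z(b, W) = -3 - 3 = -6)
P(C) = -6
S(U) = -4/11 - 1/((-11 + U)*(3 + U)) (S(U) = -4/11 - 1/((U - 11)*(U + 3)) = -4*1/11 - 1/((-11 + U)*(3 + U)) = -4/11 - 1/((-11 + U)*(3 + U)))
(P(1) + S(-21))*(-438) = (-6 + (121 - 4*(-21)**2 + 32*(-21))/(11*(-33 + (-21)**2 - 8*(-21))))*(-438) = (-6 + (121 - 4*441 - 672)/(11*(-33 + 441 + 168)))*(-438) = (-6 + (1/11)*(121 - 1764 - 672)/576)*(-438) = (-6 + (1/11)*(1/576)*(-2315))*(-438) = (-6 - 2315/6336)*(-438) = -40331/6336*(-438) = 2944163/1056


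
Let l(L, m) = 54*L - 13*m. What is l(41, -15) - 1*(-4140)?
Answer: 6549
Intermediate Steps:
l(L, m) = -13*m + 54*L
l(41, -15) - 1*(-4140) = (-13*(-15) + 54*41) - 1*(-4140) = (195 + 2214) + 4140 = 2409 + 4140 = 6549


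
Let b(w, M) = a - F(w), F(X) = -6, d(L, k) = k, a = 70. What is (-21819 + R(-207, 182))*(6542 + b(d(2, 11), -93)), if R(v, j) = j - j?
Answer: -144398142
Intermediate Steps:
R(v, j) = 0
b(w, M) = 76 (b(w, M) = 70 - 1*(-6) = 70 + 6 = 76)
(-21819 + R(-207, 182))*(6542 + b(d(2, 11), -93)) = (-21819 + 0)*(6542 + 76) = -21819*6618 = -144398142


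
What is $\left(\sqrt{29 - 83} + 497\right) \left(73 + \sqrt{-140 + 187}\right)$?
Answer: $\left(73 + \sqrt{47}\right) \left(497 + 3 i \sqrt{6}\right) \approx 39688.0 + 586.82 i$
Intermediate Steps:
$\left(\sqrt{29 - 83} + 497\right) \left(73 + \sqrt{-140 + 187}\right) = \left(\sqrt{-54} + 497\right) \left(73 + \sqrt{47}\right) = \left(3 i \sqrt{6} + 497\right) \left(73 + \sqrt{47}\right) = \left(497 + 3 i \sqrt{6}\right) \left(73 + \sqrt{47}\right) = \left(73 + \sqrt{47}\right) \left(497 + 3 i \sqrt{6}\right)$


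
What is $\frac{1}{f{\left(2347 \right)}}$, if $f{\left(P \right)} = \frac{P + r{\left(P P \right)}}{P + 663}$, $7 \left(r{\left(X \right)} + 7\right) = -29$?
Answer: $\frac{21070}{16351} \approx 1.2886$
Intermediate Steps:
$r{\left(X \right)} = - \frac{78}{7}$ ($r{\left(X \right)} = -7 + \frac{1}{7} \left(-29\right) = -7 - \frac{29}{7} = - \frac{78}{7}$)
$f{\left(P \right)} = \frac{- \frac{78}{7} + P}{663 + P}$ ($f{\left(P \right)} = \frac{P - \frac{78}{7}}{P + 663} = \frac{- \frac{78}{7} + P}{663 + P}$)
$\frac{1}{f{\left(2347 \right)}} = \frac{1}{\frac{1}{663 + 2347} \left(- \frac{78}{7} + 2347\right)} = \frac{1}{\frac{1}{3010} \cdot \frac{16351}{7}} = \frac{1}{\frac{16351}{21070}} = \frac{21070}{16351}$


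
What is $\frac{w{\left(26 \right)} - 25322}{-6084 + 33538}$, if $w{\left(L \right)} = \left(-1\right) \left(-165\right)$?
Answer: $- \frac{25157}{27454} \approx -0.91633$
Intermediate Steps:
$w{\left(L \right)} = 165$
$\frac{w{\left(26 \right)} - 25322}{-6084 + 33538} = \frac{165 - 25322}{-6084 + 33538} = - \frac{25157}{27454}$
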